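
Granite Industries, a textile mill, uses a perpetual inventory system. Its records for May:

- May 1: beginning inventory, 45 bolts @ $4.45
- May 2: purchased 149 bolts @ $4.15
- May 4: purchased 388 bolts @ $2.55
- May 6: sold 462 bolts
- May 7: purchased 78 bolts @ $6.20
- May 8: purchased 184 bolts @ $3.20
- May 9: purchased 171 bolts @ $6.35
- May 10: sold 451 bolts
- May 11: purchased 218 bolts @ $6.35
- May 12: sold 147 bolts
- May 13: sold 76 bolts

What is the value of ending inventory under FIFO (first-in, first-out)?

May 6, 462 sold [FIFO — oldest first]: 45 @ $4.45 + 149 @ $4.15 + 268 @ $2.55 = $1,502.00
May 10, 451 sold [FIFO — oldest first]: 120 @ $2.55 + 78 @ $6.20 + 184 @ $3.20 + 69 @ $6.35 = $1,816.55
May 12, 147 sold [FIFO — oldest first]: 102 @ $6.35 + 45 @ $6.35 = $933.45
May 13, 76 sold [FIFO — oldest first]: 76 @ $6.35 = $482.60
Total COGS = $1,502.00 + $1,816.55 + $933.45 + $482.60 = $4,734.60
Ending inventory: 97 @ $6.35 = $615.95
Check: goods available $5,350.55 = COGS $4,734.60 + ending $615.95

Ending inventory = $615.95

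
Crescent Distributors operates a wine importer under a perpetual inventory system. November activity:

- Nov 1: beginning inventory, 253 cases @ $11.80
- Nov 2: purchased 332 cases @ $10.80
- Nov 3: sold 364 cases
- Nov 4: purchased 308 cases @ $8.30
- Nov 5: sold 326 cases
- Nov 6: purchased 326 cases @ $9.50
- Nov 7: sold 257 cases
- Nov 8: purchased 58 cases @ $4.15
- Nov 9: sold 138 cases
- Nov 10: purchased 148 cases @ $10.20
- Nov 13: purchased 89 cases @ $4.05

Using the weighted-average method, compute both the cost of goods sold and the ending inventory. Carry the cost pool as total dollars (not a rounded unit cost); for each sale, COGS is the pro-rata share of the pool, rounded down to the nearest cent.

After Nov 1: 253 on hand, pool $2,985.40 (≈ $11.8000 each)
After Nov 2: 585 on hand, pool $6,571.00 (≈ $11.2325 each)
Nov 3, sell 364: 364/585 × $6,571.00 → $4,088.62
After Nov 4: 529 on hand, pool $5,038.78 (≈ $9.5251 each)
Nov 5, sell 326: 326/529 × $5,038.78 → $3,105.18
After Nov 6: 529 on hand, pool $5,030.60 (≈ $9.5096 each)
Nov 7, sell 257: 257/529 × $5,030.60 → $2,443.97
After Nov 8: 330 on hand, pool $2,827.33 (≈ $8.5677 each)
Nov 9, sell 138: 138/330 × $2,827.33 → $1,182.33
After Nov 10: 340 on hand, pool $3,154.60 (≈ $9.2782 each)
After Nov 13: 429 on hand, pool $3,515.05 (≈ $8.1936 each)
Total COGS = $4,088.62 + $3,105.18 + $2,443.97 + $1,182.33 = $10,820.10
Ending inventory (cost pool remaining) = $3,515.05

COGS = $10,820.10; ending inventory = $3,515.05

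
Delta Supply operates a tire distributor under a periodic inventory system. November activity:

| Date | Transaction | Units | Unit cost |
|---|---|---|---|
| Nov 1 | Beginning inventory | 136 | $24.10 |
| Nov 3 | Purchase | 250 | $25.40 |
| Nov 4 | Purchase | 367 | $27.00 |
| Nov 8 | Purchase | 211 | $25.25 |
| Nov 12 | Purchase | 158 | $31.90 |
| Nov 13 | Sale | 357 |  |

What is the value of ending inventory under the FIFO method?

Nov 13, 357 sold [FIFO — oldest first]: 136 @ $24.10 + 221 @ $25.40 = $8,891.00
Ending inventory: 29 @ $25.40 + 367 @ $27.00 + 211 @ $25.25 + 158 @ $31.90 = $21,013.55

Ending inventory = $21,013.55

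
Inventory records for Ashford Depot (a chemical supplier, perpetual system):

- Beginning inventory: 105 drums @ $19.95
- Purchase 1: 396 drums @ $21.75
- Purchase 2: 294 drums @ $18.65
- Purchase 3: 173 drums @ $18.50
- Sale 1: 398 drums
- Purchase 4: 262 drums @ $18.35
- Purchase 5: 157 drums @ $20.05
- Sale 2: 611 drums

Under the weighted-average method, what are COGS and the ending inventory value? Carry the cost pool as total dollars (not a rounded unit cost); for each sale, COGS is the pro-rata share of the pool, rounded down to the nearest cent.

COGS = $19,942.06; ending inventory = $7,404.84

After Beginning: 105 on hand, pool $2,094.75 (≈ $19.9500 each)
After Purchase 1: 501 on hand, pool $10,707.75 (≈ $21.3728 each)
After Purchase 2: 795 on hand, pool $16,190.85 (≈ $20.3658 each)
After Purchase 3: 968 on hand, pool $19,391.35 (≈ $20.0324 each)
Sale 1, sell 398: 398/968 × $19,391.35 → $7,972.88
After Purchase 4: 832 on hand, pool $16,226.17 (≈ $19.5026 each)
After Purchase 5: 989 on hand, pool $19,374.02 (≈ $19.5895 each)
Sale 2, sell 611: 611/989 × $19,374.02 → $11,969.18
Total COGS = $7,972.88 + $11,969.18 = $19,942.06
Ending inventory (cost pool remaining) = $7,404.84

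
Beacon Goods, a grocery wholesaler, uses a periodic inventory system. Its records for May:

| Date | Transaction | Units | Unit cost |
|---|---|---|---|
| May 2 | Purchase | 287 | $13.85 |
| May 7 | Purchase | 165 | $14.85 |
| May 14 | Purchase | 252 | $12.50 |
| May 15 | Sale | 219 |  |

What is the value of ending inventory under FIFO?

May 15, 219 sold [FIFO — oldest first]: 219 @ $13.85 = $3,033.15
Ending inventory: 68 @ $13.85 + 165 @ $14.85 + 252 @ $12.50 = $6,542.05

Ending inventory = $6,542.05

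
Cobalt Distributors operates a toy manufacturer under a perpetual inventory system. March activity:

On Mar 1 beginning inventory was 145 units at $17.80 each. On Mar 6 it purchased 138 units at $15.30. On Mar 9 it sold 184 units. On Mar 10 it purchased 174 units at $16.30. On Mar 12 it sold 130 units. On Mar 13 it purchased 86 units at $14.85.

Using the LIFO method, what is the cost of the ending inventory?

Mar 9, 184 sold [LIFO — newest first]: 138 @ $15.30 + 46 @ $17.80 = $2,930.20
Mar 12, 130 sold [LIFO — newest first]: 130 @ $16.30 = $2,119.00
Total COGS = $2,930.20 + $2,119.00 = $5,049.20
Ending inventory: 99 @ $17.80 + 44 @ $16.30 + 86 @ $14.85 = $3,756.50

Ending inventory = $3,756.50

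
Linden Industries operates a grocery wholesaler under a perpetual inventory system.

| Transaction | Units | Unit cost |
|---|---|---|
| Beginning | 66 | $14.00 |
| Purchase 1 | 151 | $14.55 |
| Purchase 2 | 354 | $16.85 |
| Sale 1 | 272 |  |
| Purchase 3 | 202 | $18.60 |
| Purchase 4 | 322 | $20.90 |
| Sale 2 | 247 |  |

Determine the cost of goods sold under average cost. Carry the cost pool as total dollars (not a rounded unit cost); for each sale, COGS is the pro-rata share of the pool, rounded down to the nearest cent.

After Beginning: 66 on hand, pool $924.00 (≈ $14.0000 each)
After Purchase 1: 217 on hand, pool $3,121.05 (≈ $14.3827 each)
After Purchase 2: 571 on hand, pool $9,085.95 (≈ $15.9123 each)
Sale 1, sell 272: 272/571 × $9,085.95 → $4,328.15
After Purchase 3: 501 on hand, pool $8,515.00 (≈ $16.9960 each)
After Purchase 4: 823 on hand, pool $15,244.80 (≈ $18.5235 each)
Sale 2, sell 247: 247/823 × $15,244.80 → $4,575.29
Total COGS = $4,328.15 + $4,575.29 = $8,903.44
Ending inventory (cost pool remaining) = $10,669.51

COGS = $8,903.44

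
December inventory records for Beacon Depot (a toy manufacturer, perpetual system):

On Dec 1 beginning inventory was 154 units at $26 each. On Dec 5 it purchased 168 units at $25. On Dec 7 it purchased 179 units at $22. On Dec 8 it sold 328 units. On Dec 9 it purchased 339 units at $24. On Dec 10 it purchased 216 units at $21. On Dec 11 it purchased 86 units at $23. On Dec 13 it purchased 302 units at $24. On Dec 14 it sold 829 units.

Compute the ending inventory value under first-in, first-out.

Ending inventory = $6,888

Dec 8, 328 sold [FIFO — oldest first]: 154 @ $26 + 168 @ $25 + 6 @ $22 = $8,336
Dec 14, 829 sold [FIFO — oldest first]: 173 @ $22 + 339 @ $24 + 216 @ $21 + 86 @ $23 + 15 @ $24 = $18,816
Total COGS = $8,336 + $18,816 = $27,152
Ending inventory: 287 @ $24 = $6,888
Check: goods available $34,040 = COGS $27,152 + ending $6,888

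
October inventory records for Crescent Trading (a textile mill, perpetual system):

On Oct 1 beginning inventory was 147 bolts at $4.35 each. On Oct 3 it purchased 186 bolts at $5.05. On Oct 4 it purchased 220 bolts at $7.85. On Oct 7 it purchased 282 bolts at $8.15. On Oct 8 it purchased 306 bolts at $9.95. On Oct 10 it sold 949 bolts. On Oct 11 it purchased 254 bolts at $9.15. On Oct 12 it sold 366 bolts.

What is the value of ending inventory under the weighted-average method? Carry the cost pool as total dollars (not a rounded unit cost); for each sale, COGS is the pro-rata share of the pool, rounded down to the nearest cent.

Ending inventory = $677.94

After Oct 1: 147 on hand, pool $639.45 (≈ $4.3500 each)
After Oct 3: 333 on hand, pool $1,578.75 (≈ $4.7410 each)
After Oct 4: 553 on hand, pool $3,305.75 (≈ $5.9778 each)
After Oct 7: 835 on hand, pool $5,604.05 (≈ $6.7114 each)
After Oct 8: 1141 on hand, pool $8,648.75 (≈ $7.5800 each)
Oct 10, sell 949: 949/1141 × $8,648.75 → $7,193.39
After Oct 11: 446 on hand, pool $3,779.46 (≈ $8.4741 each)
Oct 12, sell 366: 366/446 × $3,779.46 → $3,101.52
Total COGS = $7,193.39 + $3,101.52 = $10,294.91
Ending inventory (cost pool remaining) = $677.94
Check: goods available $10,972.85 = COGS $10,294.91 + ending $677.94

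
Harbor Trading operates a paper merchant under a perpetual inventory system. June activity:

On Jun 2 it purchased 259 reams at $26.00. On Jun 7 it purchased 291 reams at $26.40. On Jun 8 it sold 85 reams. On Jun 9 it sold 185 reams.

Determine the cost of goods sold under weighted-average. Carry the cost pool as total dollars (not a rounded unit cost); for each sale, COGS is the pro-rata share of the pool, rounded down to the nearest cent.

COGS = $7,077.13

After Jun 2: 259 on hand, pool $6,734.00 (≈ $26.0000 each)
After Jun 7: 550 on hand, pool $14,416.40 (≈ $26.2116 each)
Jun 8, sell 85: 85/550 × $14,416.40 → $2,227.98
Jun 9, sell 185: 185/465 × $12,188.42 → $4,849.15
Total COGS = $2,227.98 + $4,849.15 = $7,077.13
Ending inventory (cost pool remaining) = $7,339.27
Check: goods available $14,416.40 = COGS $7,077.13 + ending $7,339.27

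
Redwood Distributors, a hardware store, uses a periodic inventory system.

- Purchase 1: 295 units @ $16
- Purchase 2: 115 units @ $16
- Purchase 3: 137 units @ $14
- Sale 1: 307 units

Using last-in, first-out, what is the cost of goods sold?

COGS = $4,638

Sale 1 (307) [LIFO — newest first]: 137 @ $14 + 115 @ $16 + 55 @ $16 = $4,638
Ending inventory: 240 @ $16 = $3,840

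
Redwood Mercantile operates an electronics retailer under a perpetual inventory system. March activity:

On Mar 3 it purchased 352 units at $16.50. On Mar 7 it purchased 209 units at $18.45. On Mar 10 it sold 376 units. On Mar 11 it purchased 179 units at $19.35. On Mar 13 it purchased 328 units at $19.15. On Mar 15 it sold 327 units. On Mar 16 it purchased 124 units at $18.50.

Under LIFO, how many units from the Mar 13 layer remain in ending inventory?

1

Mar 10, 376 sold [LIFO — newest first]: 209 @ $18.45 + 167 @ $16.50 = $6,611.55
Mar 15, 327 sold [LIFO — newest first]: 327 @ $19.15 = $6,262.05
Total COGS = $6,611.55 + $6,262.05 = $12,873.60
Ending inventory: 185 @ $16.50 + 179 @ $19.35 + 1 @ $19.15 + 124 @ $18.50 = $8,829.30
Check: goods available $21,702.90 = COGS $12,873.60 + ending $8,829.30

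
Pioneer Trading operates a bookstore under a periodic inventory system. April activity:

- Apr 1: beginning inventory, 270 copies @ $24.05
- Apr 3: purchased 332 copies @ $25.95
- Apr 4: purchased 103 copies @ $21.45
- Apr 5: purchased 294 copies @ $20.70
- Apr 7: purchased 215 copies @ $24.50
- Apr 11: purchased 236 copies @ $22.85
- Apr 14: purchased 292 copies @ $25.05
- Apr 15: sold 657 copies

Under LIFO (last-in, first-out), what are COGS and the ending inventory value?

COGS = $15,867.70; ending inventory = $25,511.05

Apr 15, 657 sold [LIFO — newest first]: 292 @ $25.05 + 236 @ $22.85 + 129 @ $24.50 = $15,867.70
Ending inventory: 270 @ $24.05 + 332 @ $25.95 + 103 @ $21.45 + 294 @ $20.70 + 86 @ $24.50 = $25,511.05
Check: goods available $41,378.75 = COGS $15,867.70 + ending $25,511.05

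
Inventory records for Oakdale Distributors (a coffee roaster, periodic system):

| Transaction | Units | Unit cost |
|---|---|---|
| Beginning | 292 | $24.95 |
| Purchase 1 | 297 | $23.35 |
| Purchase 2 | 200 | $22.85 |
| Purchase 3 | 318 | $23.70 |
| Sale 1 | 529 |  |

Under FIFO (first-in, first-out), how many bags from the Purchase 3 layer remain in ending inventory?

Sale 1 (529) [FIFO — oldest first]: 292 @ $24.95 + 237 @ $23.35 = $12,819.35
Ending inventory: 60 @ $23.35 + 200 @ $22.85 + 318 @ $23.70 = $13,507.60

318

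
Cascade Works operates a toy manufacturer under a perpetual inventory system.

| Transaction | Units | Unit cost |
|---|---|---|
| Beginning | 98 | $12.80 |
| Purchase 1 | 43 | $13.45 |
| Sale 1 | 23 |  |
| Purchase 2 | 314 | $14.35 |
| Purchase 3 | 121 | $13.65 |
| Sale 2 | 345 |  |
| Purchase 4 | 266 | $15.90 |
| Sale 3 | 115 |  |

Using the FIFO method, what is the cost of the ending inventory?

Ending inventory = $5,498.85

Sale 1 (23) [FIFO — oldest first]: 23 @ $12.80 = $294.40
Sale 2 (345) [FIFO — oldest first]: 75 @ $12.80 + 43 @ $13.45 + 227 @ $14.35 = $4,795.80
Sale 3 (115) [FIFO — oldest first]: 87 @ $14.35 + 28 @ $13.65 = $1,630.65
Total COGS = $294.40 + $4,795.80 + $1,630.65 = $6,720.85
Ending inventory: 93 @ $13.65 + 266 @ $15.90 = $5,498.85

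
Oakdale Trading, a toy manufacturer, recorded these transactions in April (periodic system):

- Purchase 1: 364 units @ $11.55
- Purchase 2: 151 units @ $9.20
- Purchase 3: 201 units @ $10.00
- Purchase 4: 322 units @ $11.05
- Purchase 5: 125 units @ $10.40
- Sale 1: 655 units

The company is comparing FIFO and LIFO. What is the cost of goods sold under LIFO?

FIFO COGS: 364 @ $11.55 + 151 @ $9.20 + 140 @ $10.00 = $6,993.40
LIFO COGS: 125 @ $10.40 + 322 @ $11.05 + 201 @ $10.00 + 7 @ $9.20 = $6,932.50

COGS = $6,932.50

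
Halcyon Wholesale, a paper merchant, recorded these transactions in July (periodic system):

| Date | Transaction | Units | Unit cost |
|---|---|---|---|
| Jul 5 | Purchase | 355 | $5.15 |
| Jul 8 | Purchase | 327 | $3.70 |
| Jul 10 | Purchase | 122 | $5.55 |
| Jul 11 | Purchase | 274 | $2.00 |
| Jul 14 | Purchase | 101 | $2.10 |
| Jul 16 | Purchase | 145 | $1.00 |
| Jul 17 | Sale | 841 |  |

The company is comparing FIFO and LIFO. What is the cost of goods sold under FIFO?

FIFO COGS: 355 @ $5.15 + 327 @ $3.70 + 122 @ $5.55 + 37 @ $2.00 = $3,789.25
LIFO COGS: 145 @ $1.00 + 101 @ $2.10 + 274 @ $2.00 + 122 @ $5.55 + 199 @ $3.70 = $2,318.50

COGS = $3,789.25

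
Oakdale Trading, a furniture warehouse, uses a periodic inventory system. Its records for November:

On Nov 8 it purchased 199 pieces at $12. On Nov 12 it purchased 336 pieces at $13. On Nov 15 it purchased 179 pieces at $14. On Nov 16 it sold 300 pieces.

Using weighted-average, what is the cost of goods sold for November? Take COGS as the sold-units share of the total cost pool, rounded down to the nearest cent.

COGS = $3,891.59

Nov 16, sell 300: 300/714 × $9,262.00 → $3,891.59
Ending inventory (cost pool remaining) = $5,370.41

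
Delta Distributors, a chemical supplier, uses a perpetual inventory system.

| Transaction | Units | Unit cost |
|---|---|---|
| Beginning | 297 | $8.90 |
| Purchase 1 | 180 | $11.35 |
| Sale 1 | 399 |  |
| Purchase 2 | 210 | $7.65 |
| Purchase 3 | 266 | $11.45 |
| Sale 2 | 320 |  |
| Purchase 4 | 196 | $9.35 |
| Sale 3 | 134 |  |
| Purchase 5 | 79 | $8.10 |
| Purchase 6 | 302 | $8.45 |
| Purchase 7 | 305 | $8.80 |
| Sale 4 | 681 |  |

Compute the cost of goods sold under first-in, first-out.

COGS = $14,398.10

Sale 1 (399) [FIFO — oldest first]: 297 @ $8.90 + 102 @ $11.35 = $3,801.00
Sale 2 (320) [FIFO — oldest first]: 78 @ $11.35 + 210 @ $7.65 + 32 @ $11.45 = $2,858.20
Sale 3 (134) [FIFO — oldest first]: 134 @ $11.45 = $1,534.30
Sale 4 (681) [FIFO — oldest first]: 100 @ $11.45 + 196 @ $9.35 + 79 @ $8.10 + 302 @ $8.45 + 4 @ $8.80 = $6,204.60
Total COGS = $3,801.00 + $2,858.20 + $1,534.30 + $6,204.60 = $14,398.10
Ending inventory: 301 @ $8.80 = $2,648.80
Check: goods available $17,046.90 = COGS $14,398.10 + ending $2,648.80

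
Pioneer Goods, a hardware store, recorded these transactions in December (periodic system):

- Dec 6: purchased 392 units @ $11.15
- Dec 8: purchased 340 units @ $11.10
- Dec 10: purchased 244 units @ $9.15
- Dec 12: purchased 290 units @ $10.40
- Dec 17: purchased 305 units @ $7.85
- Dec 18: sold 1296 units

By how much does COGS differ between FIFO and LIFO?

$907.50

FIFO COGS: 392 @ $11.15 + 340 @ $11.10 + 244 @ $9.15 + 290 @ $10.40 + 30 @ $7.85 = $13,628.90
LIFO COGS: 305 @ $7.85 + 290 @ $10.40 + 244 @ $9.15 + 340 @ $11.10 + 117 @ $11.15 = $12,721.40
Difference = |$13,628.90 − $12,721.40| = $907.50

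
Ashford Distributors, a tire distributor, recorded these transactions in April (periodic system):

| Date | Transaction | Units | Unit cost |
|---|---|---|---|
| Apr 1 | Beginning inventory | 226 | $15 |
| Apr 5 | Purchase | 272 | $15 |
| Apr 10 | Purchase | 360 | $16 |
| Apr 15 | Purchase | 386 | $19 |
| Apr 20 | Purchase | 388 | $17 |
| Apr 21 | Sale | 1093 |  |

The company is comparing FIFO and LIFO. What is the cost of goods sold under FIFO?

FIFO COGS: 226 @ $15 + 272 @ $15 + 360 @ $16 + 235 @ $19 = $17,695
LIFO COGS: 388 @ $17 + 386 @ $19 + 319 @ $16 = $19,034

COGS = $17,695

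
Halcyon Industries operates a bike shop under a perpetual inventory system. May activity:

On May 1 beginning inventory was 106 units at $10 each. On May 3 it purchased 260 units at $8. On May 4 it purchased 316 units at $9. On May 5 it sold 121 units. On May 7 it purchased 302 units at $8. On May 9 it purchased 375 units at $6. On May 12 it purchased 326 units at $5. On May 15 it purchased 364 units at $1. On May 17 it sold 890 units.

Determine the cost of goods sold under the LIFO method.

COGS = $4,283

May 5, 121 sold [LIFO — newest first]: 121 @ $9 = $1,089
May 17, 890 sold [LIFO — newest first]: 364 @ $1 + 326 @ $5 + 200 @ $6 = $3,194
Total COGS = $1,089 + $3,194 = $4,283
Ending inventory: 106 @ $10 + 260 @ $8 + 195 @ $9 + 302 @ $8 + 175 @ $6 = $8,361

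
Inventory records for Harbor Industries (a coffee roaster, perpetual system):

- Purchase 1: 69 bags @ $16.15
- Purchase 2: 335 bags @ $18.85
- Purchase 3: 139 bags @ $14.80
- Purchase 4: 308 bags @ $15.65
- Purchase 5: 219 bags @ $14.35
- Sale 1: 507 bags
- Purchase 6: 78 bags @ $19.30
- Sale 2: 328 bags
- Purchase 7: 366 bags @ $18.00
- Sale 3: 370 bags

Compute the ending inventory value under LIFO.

Ending inventory = $5,638.35

Sale 1 (507) [LIFO — newest first]: 219 @ $14.35 + 288 @ $15.65 = $7,649.85
Sale 2 (328) [LIFO — newest first]: 78 @ $19.30 + 20 @ $15.65 + 139 @ $14.80 + 91 @ $18.85 = $5,590.95
Sale 3 (370) [LIFO — newest first]: 366 @ $18.00 + 4 @ $18.85 = $6,663.40
Total COGS = $7,649.85 + $5,590.95 + $6,663.40 = $19,904.20
Ending inventory: 69 @ $16.15 + 240 @ $18.85 = $5,638.35
Check: goods available $25,542.55 = COGS $19,904.20 + ending $5,638.35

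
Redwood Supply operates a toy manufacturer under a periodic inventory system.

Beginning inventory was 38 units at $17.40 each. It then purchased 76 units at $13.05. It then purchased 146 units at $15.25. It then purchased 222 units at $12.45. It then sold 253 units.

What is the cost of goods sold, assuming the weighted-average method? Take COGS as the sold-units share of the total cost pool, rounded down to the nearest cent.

Sale 1, sell 253: 253/482 × $6,643.40 → $3,487.09
Ending inventory (cost pool remaining) = $3,156.31

COGS = $3,487.09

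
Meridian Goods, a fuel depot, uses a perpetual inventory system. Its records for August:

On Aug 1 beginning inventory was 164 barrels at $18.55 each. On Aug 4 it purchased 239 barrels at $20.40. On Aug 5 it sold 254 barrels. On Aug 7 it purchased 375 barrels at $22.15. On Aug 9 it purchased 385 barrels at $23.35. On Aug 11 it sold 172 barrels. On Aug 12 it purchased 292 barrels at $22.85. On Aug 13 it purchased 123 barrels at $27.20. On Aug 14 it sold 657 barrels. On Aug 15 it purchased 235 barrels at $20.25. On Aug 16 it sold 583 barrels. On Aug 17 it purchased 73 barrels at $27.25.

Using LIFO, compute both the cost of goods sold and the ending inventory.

COGS = $37,263.50; ending inventory = $4,716.10

Aug 5, 254 sold [LIFO — newest first]: 239 @ $20.40 + 15 @ $18.55 = $5,153.85
Aug 11, 172 sold [LIFO — newest first]: 172 @ $23.35 = $4,016.20
Aug 14, 657 sold [LIFO — newest first]: 123 @ $27.20 + 292 @ $22.85 + 213 @ $23.35 + 29 @ $22.15 = $15,633.70
Aug 16, 583 sold [LIFO — newest first]: 235 @ $20.25 + 346 @ $22.15 + 2 @ $18.55 = $12,459.75
Total COGS = $5,153.85 + $4,016.20 + $15,633.70 + $12,459.75 = $37,263.50
Ending inventory: 147 @ $18.55 + 73 @ $27.25 = $4,716.10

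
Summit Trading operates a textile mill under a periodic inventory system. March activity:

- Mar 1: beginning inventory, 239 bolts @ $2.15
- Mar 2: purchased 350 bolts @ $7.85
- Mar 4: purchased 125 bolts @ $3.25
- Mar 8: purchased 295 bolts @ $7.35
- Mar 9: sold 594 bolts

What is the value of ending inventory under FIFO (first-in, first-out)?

Mar 9, 594 sold [FIFO — oldest first]: 239 @ $2.15 + 350 @ $7.85 + 5 @ $3.25 = $3,277.60
Ending inventory: 120 @ $3.25 + 295 @ $7.35 = $2,558.25

Ending inventory = $2,558.25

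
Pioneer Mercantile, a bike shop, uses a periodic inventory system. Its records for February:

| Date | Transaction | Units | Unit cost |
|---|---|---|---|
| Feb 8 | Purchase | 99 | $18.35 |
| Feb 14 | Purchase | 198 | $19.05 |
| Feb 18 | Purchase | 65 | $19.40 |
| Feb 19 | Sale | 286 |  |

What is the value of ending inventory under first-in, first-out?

Feb 19, 286 sold [FIFO — oldest first]: 99 @ $18.35 + 187 @ $19.05 = $5,379.00
Ending inventory: 11 @ $19.05 + 65 @ $19.40 = $1,470.55

Ending inventory = $1,470.55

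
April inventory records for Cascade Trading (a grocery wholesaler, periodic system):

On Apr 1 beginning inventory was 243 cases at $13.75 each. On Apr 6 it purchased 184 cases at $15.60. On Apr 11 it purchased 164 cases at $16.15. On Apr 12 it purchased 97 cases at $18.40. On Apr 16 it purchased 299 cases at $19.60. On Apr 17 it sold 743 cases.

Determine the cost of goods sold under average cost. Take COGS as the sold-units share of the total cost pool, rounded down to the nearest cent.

Apr 17, sell 743: 743/987 × $16,505.45 → $12,425.07
Ending inventory (cost pool remaining) = $4,080.38

COGS = $12,425.07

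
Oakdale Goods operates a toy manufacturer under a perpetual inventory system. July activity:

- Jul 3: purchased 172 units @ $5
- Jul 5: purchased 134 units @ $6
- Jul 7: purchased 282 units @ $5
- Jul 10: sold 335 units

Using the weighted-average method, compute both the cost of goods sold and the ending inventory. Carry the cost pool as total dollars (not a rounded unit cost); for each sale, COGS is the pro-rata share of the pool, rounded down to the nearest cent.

COGS = $1,751.34; ending inventory = $1,322.66

After Jul 3: 172 on hand, pool $860.00 (≈ $5.0000 each)
After Jul 5: 306 on hand, pool $1,664.00 (≈ $5.4379 each)
After Jul 7: 588 on hand, pool $3,074.00 (≈ $5.2279 each)
Jul 10, sell 335: 335/588 × $3,074.00 → $1,751.34
Ending inventory (cost pool remaining) = $1,322.66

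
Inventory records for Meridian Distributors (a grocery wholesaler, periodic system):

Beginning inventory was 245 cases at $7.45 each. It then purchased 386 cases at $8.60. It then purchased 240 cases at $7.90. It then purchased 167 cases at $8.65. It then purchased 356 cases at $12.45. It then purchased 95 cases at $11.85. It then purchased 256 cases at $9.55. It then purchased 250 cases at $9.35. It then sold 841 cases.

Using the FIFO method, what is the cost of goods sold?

COGS = $6,803.85

Sale 1 (841) [FIFO — oldest first]: 245 @ $7.45 + 386 @ $8.60 + 210 @ $7.90 = $6,803.85
Ending inventory: 30 @ $7.90 + 167 @ $8.65 + 356 @ $12.45 + 95 @ $11.85 + 256 @ $9.55 + 250 @ $9.35 = $12,021.80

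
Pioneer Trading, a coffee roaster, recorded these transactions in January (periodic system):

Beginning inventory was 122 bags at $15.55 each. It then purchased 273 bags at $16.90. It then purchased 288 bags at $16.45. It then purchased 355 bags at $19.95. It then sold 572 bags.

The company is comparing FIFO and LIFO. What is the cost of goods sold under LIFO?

FIFO COGS: 122 @ $15.55 + 273 @ $16.90 + 177 @ $16.45 = $9,422.45
LIFO COGS: 355 @ $19.95 + 217 @ $16.45 = $10,651.90

COGS = $10,651.90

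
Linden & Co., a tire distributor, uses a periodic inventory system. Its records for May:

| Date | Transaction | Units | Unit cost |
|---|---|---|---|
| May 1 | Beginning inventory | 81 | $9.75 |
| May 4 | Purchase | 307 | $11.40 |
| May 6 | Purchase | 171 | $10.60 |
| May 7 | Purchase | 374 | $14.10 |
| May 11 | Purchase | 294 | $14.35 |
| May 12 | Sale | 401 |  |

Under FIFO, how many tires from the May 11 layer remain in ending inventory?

294

May 12, 401 sold [FIFO — oldest first]: 81 @ $9.75 + 307 @ $11.40 + 13 @ $10.60 = $4,427.35
Ending inventory: 158 @ $10.60 + 374 @ $14.10 + 294 @ $14.35 = $11,167.10
Check: goods available $15,594.45 = COGS $4,427.35 + ending $11,167.10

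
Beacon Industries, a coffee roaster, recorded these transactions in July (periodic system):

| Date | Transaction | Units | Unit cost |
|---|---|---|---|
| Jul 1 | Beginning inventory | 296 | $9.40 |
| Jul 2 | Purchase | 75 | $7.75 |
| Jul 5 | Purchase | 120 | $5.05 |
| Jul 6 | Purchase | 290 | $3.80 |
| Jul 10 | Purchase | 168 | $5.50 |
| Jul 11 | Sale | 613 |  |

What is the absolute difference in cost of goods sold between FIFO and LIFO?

FIFO COGS: 296 @ $9.40 + 75 @ $7.75 + 120 @ $5.05 + 122 @ $3.80 = $4,433.25
LIFO COGS: 168 @ $5.50 + 290 @ $3.80 + 120 @ $5.05 + 35 @ $7.75 = $2,903.25
Difference = |$4,433.25 − $2,903.25| = $1,530.00

$1,530.00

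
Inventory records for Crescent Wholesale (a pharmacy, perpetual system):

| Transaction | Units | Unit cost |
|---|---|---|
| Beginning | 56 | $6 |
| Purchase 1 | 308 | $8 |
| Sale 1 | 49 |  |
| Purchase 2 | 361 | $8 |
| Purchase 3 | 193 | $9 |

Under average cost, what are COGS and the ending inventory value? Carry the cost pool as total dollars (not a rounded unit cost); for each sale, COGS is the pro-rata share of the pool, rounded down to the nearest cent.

After Beginning: 56 on hand, pool $336.00 (≈ $6.0000 each)
After Purchase 1: 364 on hand, pool $2,800.00 (≈ $7.6923 each)
Sale 1, sell 49: 49/364 × $2,800.00 → $376.92
After Purchase 2: 676 on hand, pool $5,311.08 (≈ $7.8566 each)
After Purchase 3: 869 on hand, pool $7,048.08 (≈ $8.1106 each)
Ending inventory (cost pool remaining) = $7,048.08

COGS = $376.92; ending inventory = $7,048.08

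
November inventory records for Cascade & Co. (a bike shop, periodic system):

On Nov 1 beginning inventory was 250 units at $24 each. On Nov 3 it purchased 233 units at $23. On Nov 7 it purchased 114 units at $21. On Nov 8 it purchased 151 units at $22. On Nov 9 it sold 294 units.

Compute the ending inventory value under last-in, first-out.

Ending inventory = $10,692

Nov 9, 294 sold [LIFO — newest first]: 151 @ $22 + 114 @ $21 + 29 @ $23 = $6,383
Ending inventory: 250 @ $24 + 204 @ $23 = $10,692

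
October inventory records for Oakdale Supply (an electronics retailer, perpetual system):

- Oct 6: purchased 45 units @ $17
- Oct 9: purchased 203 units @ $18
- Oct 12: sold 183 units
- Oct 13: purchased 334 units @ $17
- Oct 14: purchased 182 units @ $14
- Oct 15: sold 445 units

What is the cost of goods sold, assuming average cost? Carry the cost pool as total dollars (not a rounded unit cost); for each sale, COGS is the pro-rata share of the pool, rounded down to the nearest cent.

COGS = $10,448.35

After Oct 6: 45 on hand, pool $765.00 (≈ $17.0000 each)
After Oct 9: 248 on hand, pool $4,419.00 (≈ $17.8185 each)
Oct 12, sell 183: 183/248 × $4,419.00 → $3,260.79
After Oct 13: 399 on hand, pool $6,836.21 (≈ $17.1334 each)
After Oct 14: 581 on hand, pool $9,384.21 (≈ $16.1518 each)
Oct 15, sell 445: 445/581 × $9,384.21 → $7,187.56
Total COGS = $3,260.79 + $7,187.56 = $10,448.35
Ending inventory (cost pool remaining) = $2,196.65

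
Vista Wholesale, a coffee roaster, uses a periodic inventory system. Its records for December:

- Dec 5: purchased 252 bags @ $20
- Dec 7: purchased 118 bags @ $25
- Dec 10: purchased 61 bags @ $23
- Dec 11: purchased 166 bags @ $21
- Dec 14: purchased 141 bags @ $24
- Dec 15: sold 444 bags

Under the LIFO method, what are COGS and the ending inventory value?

COGS = $10,173; ending inventory = $6,090

Dec 15, 444 sold [LIFO — newest first]: 141 @ $24 + 166 @ $21 + 61 @ $23 + 76 @ $25 = $10,173
Ending inventory: 252 @ $20 + 42 @ $25 = $6,090
Check: goods available $16,263 = COGS $10,173 + ending $6,090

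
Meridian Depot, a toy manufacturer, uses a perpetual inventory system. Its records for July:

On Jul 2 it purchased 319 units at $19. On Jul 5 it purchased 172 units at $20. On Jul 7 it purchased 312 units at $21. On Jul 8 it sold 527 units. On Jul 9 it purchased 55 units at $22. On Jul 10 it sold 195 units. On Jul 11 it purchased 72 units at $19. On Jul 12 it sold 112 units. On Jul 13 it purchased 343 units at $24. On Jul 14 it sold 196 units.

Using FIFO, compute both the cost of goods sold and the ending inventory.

COGS = $21,031; ending inventory = $5,832

Jul 8, 527 sold [FIFO — oldest first]: 319 @ $19 + 172 @ $20 + 36 @ $21 = $10,257
Jul 10, 195 sold [FIFO — oldest first]: 195 @ $21 = $4,095
Jul 12, 112 sold [FIFO — oldest first]: 81 @ $21 + 31 @ $22 = $2,383
Jul 14, 196 sold [FIFO — oldest first]: 24 @ $22 + 72 @ $19 + 100 @ $24 = $4,296
Total COGS = $10,257 + $4,095 + $2,383 + $4,296 = $21,031
Ending inventory: 243 @ $24 = $5,832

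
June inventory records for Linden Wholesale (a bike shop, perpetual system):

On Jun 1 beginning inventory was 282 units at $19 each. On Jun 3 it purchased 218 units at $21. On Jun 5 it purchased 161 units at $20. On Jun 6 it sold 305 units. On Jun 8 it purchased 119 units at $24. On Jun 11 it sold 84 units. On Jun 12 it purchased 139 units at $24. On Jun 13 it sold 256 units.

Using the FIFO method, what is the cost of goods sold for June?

Jun 6, 305 sold [FIFO — oldest first]: 282 @ $19 + 23 @ $21 = $5,841
Jun 11, 84 sold [FIFO — oldest first]: 84 @ $21 = $1,764
Jun 13, 256 sold [FIFO — oldest first]: 111 @ $21 + 145 @ $20 = $5,231
Total COGS = $5,841 + $1,764 + $5,231 = $12,836
Ending inventory: 16 @ $20 + 119 @ $24 + 139 @ $24 = $6,512
Check: goods available $19,348 = COGS $12,836 + ending $6,512

COGS = $12,836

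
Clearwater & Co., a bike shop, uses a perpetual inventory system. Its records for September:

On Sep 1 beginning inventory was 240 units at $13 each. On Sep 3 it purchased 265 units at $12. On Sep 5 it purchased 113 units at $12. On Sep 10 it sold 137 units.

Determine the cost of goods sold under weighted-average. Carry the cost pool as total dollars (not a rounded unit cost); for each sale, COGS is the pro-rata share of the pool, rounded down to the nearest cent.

COGS = $1,697.20

After Sep 1: 240 on hand, pool $3,120.00 (≈ $13.0000 each)
After Sep 3: 505 on hand, pool $6,300.00 (≈ $12.4752 each)
After Sep 5: 618 on hand, pool $7,656.00 (≈ $12.3883 each)
Sep 10, sell 137: 137/618 × $7,656.00 → $1,697.20
Ending inventory (cost pool remaining) = $5,958.80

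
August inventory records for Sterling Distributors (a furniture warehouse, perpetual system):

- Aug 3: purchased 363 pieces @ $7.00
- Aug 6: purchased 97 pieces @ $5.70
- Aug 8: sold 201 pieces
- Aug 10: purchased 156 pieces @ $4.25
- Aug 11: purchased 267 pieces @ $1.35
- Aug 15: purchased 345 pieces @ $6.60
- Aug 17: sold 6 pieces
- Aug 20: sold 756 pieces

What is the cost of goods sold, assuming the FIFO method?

COGS = $4,645.35

Aug 8, 201 sold [FIFO — oldest first]: 201 @ $7.00 = $1,407.00
Aug 17, 6 sold [FIFO — oldest first]: 6 @ $7.00 = $42.00
Aug 20, 756 sold [FIFO — oldest first]: 156 @ $7.00 + 97 @ $5.70 + 156 @ $4.25 + 267 @ $1.35 + 80 @ $6.60 = $3,196.35
Total COGS = $1,407.00 + $42.00 + $3,196.35 = $4,645.35
Ending inventory: 265 @ $6.60 = $1,749.00
Check: goods available $6,394.35 = COGS $4,645.35 + ending $1,749.00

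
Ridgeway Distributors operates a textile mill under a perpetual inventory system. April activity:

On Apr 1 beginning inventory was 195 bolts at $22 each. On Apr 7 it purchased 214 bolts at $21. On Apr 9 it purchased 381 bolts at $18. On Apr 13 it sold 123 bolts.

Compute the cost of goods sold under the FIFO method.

COGS = $2,706

Apr 13, 123 sold [FIFO — oldest first]: 123 @ $22 = $2,706
Ending inventory: 72 @ $22 + 214 @ $21 + 381 @ $18 = $12,936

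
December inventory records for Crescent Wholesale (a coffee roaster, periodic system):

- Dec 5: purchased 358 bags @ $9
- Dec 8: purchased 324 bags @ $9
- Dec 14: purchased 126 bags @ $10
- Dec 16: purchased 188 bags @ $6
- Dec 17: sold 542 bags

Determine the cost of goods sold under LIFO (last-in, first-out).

Dec 17, 542 sold [LIFO — newest first]: 188 @ $6 + 126 @ $10 + 228 @ $9 = $4,440
Ending inventory: 358 @ $9 + 96 @ $9 = $4,086
Check: goods available $8,526 = COGS $4,440 + ending $4,086

COGS = $4,440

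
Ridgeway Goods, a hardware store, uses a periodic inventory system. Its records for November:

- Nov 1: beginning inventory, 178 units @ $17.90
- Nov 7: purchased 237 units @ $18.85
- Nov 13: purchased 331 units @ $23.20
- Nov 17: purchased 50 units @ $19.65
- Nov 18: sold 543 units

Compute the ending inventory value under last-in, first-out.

Ending inventory = $4,599.95

Nov 18, 543 sold [LIFO — newest first]: 50 @ $19.65 + 331 @ $23.20 + 162 @ $18.85 = $11,715.40
Ending inventory: 178 @ $17.90 + 75 @ $18.85 = $4,599.95
Check: goods available $16,315.35 = COGS $11,715.40 + ending $4,599.95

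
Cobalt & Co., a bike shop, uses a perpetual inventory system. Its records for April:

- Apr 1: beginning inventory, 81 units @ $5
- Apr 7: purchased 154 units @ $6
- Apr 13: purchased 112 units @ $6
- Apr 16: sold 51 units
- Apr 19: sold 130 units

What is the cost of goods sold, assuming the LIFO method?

COGS = $1,086

Apr 16, 51 sold [LIFO — newest first]: 51 @ $6 = $306
Apr 19, 130 sold [LIFO — newest first]: 61 @ $6 + 69 @ $6 = $780
Total COGS = $306 + $780 = $1,086
Ending inventory: 81 @ $5 + 85 @ $6 = $915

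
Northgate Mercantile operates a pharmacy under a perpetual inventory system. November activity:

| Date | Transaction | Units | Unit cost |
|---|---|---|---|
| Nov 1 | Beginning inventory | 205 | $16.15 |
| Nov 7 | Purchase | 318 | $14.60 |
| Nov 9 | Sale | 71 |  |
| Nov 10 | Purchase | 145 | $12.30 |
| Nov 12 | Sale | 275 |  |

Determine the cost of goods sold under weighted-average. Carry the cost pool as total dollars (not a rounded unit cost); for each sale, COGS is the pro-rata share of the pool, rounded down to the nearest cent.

COGS = $5,067.60

After Nov 1: 205 on hand, pool $3,310.75 (≈ $16.1500 each)
After Nov 7: 523 on hand, pool $7,953.55 (≈ $15.2076 each)
Nov 9, sell 71: 71/523 × $7,953.55 → $1,079.73
After Nov 10: 597 on hand, pool $8,657.32 (≈ $14.5014 each)
Nov 12, sell 275: 275/597 × $8,657.32 → $3,987.87
Total COGS = $1,079.73 + $3,987.87 = $5,067.60
Ending inventory (cost pool remaining) = $4,669.45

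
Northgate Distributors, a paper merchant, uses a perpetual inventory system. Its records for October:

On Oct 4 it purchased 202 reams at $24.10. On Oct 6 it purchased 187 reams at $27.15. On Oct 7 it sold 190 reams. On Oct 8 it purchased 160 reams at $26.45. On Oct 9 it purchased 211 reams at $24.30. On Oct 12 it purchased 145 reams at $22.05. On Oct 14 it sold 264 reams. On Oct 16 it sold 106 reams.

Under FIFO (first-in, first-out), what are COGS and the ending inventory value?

COGS = $14,444.55; ending inventory = $8,057.25

Oct 7, 190 sold [FIFO — oldest first]: 190 @ $24.10 = $4,579.00
Oct 14, 264 sold [FIFO — oldest first]: 12 @ $24.10 + 187 @ $27.15 + 65 @ $26.45 = $7,085.50
Oct 16, 106 sold [FIFO — oldest first]: 95 @ $26.45 + 11 @ $24.30 = $2,780.05
Total COGS = $4,579.00 + $7,085.50 + $2,780.05 = $14,444.55
Ending inventory: 200 @ $24.30 + 145 @ $22.05 = $8,057.25
Check: goods available $22,501.80 = COGS $14,444.55 + ending $8,057.25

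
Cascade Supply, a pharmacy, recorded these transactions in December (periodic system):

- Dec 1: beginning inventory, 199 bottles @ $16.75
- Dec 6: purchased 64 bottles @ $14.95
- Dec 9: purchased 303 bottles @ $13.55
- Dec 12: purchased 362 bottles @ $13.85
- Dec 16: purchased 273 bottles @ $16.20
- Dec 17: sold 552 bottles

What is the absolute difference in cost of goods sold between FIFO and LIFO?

FIFO COGS: 199 @ $16.75 + 64 @ $14.95 + 289 @ $13.55 = $8,206.00
LIFO COGS: 273 @ $16.20 + 279 @ $13.85 = $8,286.75
Difference = |$8,206.00 − $8,286.75| = $80.75

$80.75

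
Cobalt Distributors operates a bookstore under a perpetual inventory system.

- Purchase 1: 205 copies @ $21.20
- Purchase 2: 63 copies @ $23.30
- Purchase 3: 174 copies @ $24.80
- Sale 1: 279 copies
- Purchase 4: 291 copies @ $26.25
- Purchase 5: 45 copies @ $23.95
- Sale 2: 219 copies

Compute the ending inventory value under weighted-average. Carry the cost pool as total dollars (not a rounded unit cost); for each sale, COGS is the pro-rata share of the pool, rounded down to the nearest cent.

Ending inventory = $6,987.04

After Purchase 1: 205 on hand, pool $4,346.00 (≈ $21.2000 each)
After Purchase 2: 268 on hand, pool $5,813.90 (≈ $21.6937 each)
After Purchase 3: 442 on hand, pool $10,129.10 (≈ $22.9165 each)
Sale 1, sell 279: 279/442 × $10,129.10 → $6,393.70
After Purchase 4: 454 on hand, pool $11,374.15 (≈ $25.0532 each)
After Purchase 5: 499 on hand, pool $12,451.90 (≈ $24.9537 each)
Sale 2, sell 219: 219/499 × $12,451.90 → $5,464.86
Total COGS = $6,393.70 + $5,464.86 = $11,858.56
Ending inventory (cost pool remaining) = $6,987.04
Check: goods available $18,845.60 = COGS $11,858.56 + ending $6,987.04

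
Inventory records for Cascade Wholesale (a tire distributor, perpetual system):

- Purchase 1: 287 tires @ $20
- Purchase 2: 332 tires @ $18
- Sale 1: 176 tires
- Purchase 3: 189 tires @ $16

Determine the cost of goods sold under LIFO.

Sale 1 (176) [LIFO — newest first]: 176 @ $18 = $3,168
Ending inventory: 287 @ $20 + 156 @ $18 + 189 @ $16 = $11,572
Check: goods available $14,740 = COGS $3,168 + ending $11,572

COGS = $3,168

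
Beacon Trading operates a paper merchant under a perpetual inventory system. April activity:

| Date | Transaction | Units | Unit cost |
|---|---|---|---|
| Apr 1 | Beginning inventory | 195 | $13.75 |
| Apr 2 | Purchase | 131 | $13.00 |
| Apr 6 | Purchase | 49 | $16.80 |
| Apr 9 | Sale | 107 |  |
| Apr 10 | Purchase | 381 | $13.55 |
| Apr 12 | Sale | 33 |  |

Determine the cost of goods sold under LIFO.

Apr 9, 107 sold [LIFO — newest first]: 49 @ $16.80 + 58 @ $13.00 = $1,577.20
Apr 12, 33 sold [LIFO — newest first]: 33 @ $13.55 = $447.15
Total COGS = $1,577.20 + $447.15 = $2,024.35
Ending inventory: 195 @ $13.75 + 73 @ $13.00 + 348 @ $13.55 = $8,345.65

COGS = $2,024.35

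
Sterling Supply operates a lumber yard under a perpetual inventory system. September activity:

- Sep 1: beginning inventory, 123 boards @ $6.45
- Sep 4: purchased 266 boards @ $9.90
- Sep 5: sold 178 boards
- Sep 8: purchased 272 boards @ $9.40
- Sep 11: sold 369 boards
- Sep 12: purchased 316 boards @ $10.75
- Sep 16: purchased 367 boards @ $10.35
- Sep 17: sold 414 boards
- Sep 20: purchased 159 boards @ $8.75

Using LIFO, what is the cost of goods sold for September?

COGS = $9,551.95

Sep 5, 178 sold [LIFO — newest first]: 178 @ $9.90 = $1,762.20
Sep 11, 369 sold [LIFO — newest first]: 272 @ $9.40 + 88 @ $9.90 + 9 @ $6.45 = $3,486.05
Sep 17, 414 sold [LIFO — newest first]: 367 @ $10.35 + 47 @ $10.75 = $4,303.70
Total COGS = $1,762.20 + $3,486.05 + $4,303.70 = $9,551.95
Ending inventory: 114 @ $6.45 + 269 @ $10.75 + 159 @ $8.75 = $5,018.30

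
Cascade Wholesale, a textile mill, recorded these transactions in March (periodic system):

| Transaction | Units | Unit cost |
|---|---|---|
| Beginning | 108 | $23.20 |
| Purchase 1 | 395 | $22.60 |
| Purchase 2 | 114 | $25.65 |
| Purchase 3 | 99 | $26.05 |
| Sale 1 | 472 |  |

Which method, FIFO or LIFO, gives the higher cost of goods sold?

LIFO

FIFO COGS: 108 @ $23.20 + 364 @ $22.60 = $10,732.00
LIFO COGS: 99 @ $26.05 + 114 @ $25.65 + 259 @ $22.60 = $11,356.45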